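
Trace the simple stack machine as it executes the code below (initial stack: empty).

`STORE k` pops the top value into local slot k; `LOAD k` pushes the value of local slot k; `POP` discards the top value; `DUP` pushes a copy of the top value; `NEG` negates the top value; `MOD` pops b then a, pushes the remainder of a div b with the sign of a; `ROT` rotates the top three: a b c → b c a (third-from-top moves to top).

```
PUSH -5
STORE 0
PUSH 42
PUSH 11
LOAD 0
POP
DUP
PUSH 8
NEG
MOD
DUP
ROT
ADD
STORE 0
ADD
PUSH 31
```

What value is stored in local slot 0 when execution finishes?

14

PUSH -5 -> -5
STORE 0 -> (empty)
PUSH 42 -> 42
PUSH 11 -> 42 11
LOAD 0  -> 42 11 -5
POP     -> 42 11
DUP     -> 42 11 11
PUSH 8  -> 42 11 11 8
NEG     -> 42 11 11 -8
MOD     -> 42 11 3
DUP     -> 42 11 3 3
ROT     -> 42 3 3 11
ADD     -> 42 3 14
STORE 0 -> 42 3
ADD     -> 45
PUSH 31 -> 45 31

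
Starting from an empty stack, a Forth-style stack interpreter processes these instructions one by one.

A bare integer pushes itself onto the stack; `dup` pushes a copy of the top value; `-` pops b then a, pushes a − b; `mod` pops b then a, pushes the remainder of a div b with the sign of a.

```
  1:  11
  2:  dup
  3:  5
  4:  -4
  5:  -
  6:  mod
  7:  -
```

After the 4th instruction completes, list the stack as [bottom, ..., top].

11  : 11
dup : 11 11
5   : 11 11 5
-4  : 11 11 5 -4

[11, 11, 5, -4]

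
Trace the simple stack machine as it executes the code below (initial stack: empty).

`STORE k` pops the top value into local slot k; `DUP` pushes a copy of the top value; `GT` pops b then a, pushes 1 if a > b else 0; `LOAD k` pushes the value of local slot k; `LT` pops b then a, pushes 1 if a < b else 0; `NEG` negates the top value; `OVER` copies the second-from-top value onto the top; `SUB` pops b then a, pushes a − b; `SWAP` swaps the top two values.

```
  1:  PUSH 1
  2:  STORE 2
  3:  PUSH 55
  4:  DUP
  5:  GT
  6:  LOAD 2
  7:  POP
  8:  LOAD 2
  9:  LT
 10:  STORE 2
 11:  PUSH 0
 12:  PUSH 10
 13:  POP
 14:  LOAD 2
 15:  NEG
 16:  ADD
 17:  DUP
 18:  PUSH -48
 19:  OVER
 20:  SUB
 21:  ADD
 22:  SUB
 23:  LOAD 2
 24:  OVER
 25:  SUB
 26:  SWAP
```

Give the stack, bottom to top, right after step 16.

PUSH 1  : 1
STORE 2 : (empty)
PUSH 55 : 55
DUP     : 55 55
GT      : 0
LOAD 2  : 0 1
POP     : 0
LOAD 2  : 0 1
LT      : 1
STORE 2 : (empty)
PUSH 0  : 0
PUSH 10 : 0 10
POP     : 0
LOAD 2  : 0 1
NEG     : 0 -1
ADD     : -1

[-1]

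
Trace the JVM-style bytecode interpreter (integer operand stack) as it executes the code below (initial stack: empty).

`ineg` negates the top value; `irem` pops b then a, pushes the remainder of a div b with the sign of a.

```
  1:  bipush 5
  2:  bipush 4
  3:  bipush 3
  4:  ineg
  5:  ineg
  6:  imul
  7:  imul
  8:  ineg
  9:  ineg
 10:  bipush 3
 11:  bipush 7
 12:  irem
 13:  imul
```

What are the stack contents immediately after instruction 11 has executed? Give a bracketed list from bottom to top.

bipush 5 → [5]
bipush 4 → [5, 4]
bipush 3 → [5, 4, 3]
ineg     → [5, 4, -3]
ineg     → [5, 4, 3]
imul     → [5, 12]
imul     → [60]
ineg     → [-60]
ineg     → [60]
bipush 3 → [60, 3]
bipush 7 → [60, 3, 7]

[60, 3, 7]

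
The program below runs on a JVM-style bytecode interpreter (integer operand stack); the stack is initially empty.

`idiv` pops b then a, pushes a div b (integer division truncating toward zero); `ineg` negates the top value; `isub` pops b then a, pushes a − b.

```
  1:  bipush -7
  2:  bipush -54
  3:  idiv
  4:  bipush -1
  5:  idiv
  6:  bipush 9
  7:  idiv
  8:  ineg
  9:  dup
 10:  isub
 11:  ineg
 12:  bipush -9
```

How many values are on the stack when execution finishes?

bipush -7  -> [-7]
bipush -54 -> [-7, -54]
idiv       -> [0]
bipush -1  -> [0, -1]
idiv       -> [0]
bipush 9   -> [0, 9]
idiv       -> [0]
ineg       -> [0]
dup        -> [0, 0]
isub       -> [0]
ineg       -> [0]
bipush -9  -> [0, -9]

2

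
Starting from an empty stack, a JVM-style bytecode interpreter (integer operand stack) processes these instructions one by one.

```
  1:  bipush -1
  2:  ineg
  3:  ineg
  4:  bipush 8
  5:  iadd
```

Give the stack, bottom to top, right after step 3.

[-1]

bipush -1  [-1]
ineg       [1]
ineg       [-1]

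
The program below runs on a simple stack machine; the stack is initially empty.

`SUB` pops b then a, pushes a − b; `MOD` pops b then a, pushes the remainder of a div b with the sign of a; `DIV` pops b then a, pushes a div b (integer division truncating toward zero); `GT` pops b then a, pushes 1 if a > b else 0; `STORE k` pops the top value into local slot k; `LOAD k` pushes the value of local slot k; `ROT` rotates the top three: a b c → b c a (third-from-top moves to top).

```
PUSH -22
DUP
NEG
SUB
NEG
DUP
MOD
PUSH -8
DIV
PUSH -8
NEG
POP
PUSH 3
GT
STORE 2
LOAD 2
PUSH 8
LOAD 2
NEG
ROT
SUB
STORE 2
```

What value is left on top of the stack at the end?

8

PUSH -22 → [-22]
DUP      → [-22, -22]
NEG      → [-22, 22]
SUB      → [-44]
NEG      → [44]
DUP      → [44, 44]
MOD      → [0]
PUSH -8  → [0, -8]
DIV      → [0]
PUSH -8  → [0, -8]
NEG      → [0, 8]
POP      → [0]
PUSH 3   → [0, 3]
GT       → [0]
STORE 2  → []
LOAD 2   → [0]
PUSH 8   → [0, 8]
LOAD 2   → [0, 8, 0]
NEG      → [0, 8, 0]
ROT      → [8, 0, 0]
SUB      → [8, 0]
STORE 2  → [8]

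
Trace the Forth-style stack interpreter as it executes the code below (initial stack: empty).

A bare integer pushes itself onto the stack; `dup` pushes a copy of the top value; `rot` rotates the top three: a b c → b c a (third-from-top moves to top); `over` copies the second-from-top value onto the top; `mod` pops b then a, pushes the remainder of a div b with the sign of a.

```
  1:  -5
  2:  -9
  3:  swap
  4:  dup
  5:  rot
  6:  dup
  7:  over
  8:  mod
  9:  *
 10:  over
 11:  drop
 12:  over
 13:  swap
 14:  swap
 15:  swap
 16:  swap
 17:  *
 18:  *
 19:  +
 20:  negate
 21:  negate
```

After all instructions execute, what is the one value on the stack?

-5     -> -5
-9     -> -5 -9
swap   -> -9 -5
dup    -> -9 -5 -5
rot    -> -5 -5 -9
dup    -> -5 -5 -9 -9
over   -> -5 -5 -9 -9 -9
mod    -> -5 -5 -9 0
*      -> -5 -5 0
over   -> -5 -5 0 -5
drop   -> -5 -5 0
over   -> -5 -5 0 -5
swap   -> -5 -5 -5 0
swap   -> -5 -5 0 -5
swap   -> -5 -5 -5 0
swap   -> -5 -5 0 -5
*      -> -5 -5 0
*      -> -5 0
+      -> -5
negate -> 5
negate -> -5

-5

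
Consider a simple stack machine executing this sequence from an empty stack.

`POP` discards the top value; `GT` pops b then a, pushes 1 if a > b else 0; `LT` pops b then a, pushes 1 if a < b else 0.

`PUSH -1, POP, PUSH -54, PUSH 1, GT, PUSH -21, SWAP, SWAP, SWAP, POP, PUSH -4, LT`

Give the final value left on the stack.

1

PUSH -1  -> -1
POP      -> (empty)
PUSH -54 -> -54
PUSH 1   -> -54 1
GT       -> 0
PUSH -21 -> 0 -21
SWAP     -> -21 0
SWAP     -> 0 -21
SWAP     -> -21 0
POP      -> -21
PUSH -4  -> -21 -4
LT       -> 1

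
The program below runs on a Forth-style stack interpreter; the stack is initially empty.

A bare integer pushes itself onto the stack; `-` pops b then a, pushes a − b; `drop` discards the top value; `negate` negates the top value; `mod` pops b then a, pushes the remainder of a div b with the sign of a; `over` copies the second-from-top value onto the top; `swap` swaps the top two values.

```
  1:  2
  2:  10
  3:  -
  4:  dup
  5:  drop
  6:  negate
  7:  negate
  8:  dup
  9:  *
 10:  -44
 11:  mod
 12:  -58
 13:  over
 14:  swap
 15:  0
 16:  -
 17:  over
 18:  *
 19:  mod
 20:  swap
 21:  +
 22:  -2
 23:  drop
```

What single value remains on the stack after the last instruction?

40

2      : 2
10     : 2 10
-      : -8
dup    : -8 -8
drop   : -8
negate : 8
negate : -8
dup    : -8 -8
*      : 64
-44    : 64 -44
mod    : 20
-58    : 20 -58
over   : 20 -58 20
swap   : 20 20 -58
0      : 20 20 -58 0
-      : 20 20 -58
over   : 20 20 -58 20
*      : 20 20 -1160
mod    : 20 20
swap   : 20 20
+      : 40
-2     : 40 -2
drop   : 40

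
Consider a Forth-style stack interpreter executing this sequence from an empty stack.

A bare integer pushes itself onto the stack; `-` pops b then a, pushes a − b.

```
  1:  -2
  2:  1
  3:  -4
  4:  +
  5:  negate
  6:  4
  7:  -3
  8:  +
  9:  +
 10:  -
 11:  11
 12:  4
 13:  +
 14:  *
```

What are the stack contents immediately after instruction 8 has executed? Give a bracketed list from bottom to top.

-2     : -2
1      : -2 1
-4     : -2 1 -4
+      : -2 -3
negate : -2 3
4      : -2 3 4
-3     : -2 3 4 -3
+      : -2 3 1

[-2, 3, 1]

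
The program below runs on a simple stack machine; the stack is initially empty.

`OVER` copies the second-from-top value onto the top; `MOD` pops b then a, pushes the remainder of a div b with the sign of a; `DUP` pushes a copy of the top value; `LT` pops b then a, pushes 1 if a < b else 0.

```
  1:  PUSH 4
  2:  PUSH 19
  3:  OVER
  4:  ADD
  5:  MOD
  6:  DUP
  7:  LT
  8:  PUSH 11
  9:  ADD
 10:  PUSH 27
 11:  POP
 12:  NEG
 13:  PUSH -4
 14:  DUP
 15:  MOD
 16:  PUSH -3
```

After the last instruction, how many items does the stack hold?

PUSH 4  : [4]
PUSH 19 : [4, 19]
OVER    : [4, 19, 4]
ADD     : [4, 23]
MOD     : [4]
DUP     : [4, 4]
LT      : [0]
PUSH 11 : [0, 11]
ADD     : [11]
PUSH 27 : [11, 27]
POP     : [11]
NEG     : [-11]
PUSH -4 : [-11, -4]
DUP     : [-11, -4, -4]
MOD     : [-11, 0]
PUSH -3 : [-11, 0, -3]

3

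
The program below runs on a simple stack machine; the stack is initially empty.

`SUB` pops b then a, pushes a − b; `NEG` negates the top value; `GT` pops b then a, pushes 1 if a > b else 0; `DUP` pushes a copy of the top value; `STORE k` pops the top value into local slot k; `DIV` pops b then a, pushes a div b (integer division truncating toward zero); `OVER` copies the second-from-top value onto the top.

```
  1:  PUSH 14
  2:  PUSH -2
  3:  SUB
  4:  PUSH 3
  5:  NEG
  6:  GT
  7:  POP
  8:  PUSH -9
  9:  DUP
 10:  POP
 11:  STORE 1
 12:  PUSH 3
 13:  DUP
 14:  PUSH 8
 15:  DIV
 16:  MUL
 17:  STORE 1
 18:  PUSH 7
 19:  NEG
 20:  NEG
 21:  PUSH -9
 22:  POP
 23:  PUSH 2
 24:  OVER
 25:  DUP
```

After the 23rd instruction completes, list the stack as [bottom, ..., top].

PUSH 14 -> [14]
PUSH -2 -> [14, -2]
SUB     -> [16]
PUSH 3  -> [16, 3]
NEG     -> [16, -3]
GT      -> [1]
POP     -> []
PUSH -9 -> [-9]
DUP     -> [-9, -9]
POP     -> [-9]
STORE 1 -> []
PUSH 3  -> [3]
DUP     -> [3, 3]
PUSH 8  -> [3, 3, 8]
DIV     -> [3, 0]
MUL     -> [0]
STORE 1 -> []
PUSH 7  -> [7]
NEG     -> [-7]
NEG     -> [7]
PUSH -9 -> [7, -9]
POP     -> [7]
PUSH 2  -> [7, 2]

[7, 2]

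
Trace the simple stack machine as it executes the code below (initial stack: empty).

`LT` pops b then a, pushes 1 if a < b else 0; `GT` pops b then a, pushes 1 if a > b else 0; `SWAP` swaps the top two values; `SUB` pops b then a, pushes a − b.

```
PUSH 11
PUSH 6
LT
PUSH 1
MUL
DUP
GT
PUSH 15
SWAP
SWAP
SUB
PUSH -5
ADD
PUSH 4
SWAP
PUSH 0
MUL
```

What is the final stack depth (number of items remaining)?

2

PUSH 11 -> [11]
PUSH 6  -> [11, 6]
LT      -> [0]
PUSH 1  -> [0, 1]
MUL     -> [0]
DUP     -> [0, 0]
GT      -> [0]
PUSH 15 -> [0, 15]
SWAP    -> [15, 0]
SWAP    -> [0, 15]
SUB     -> [-15]
PUSH -5 -> [-15, -5]
ADD     -> [-20]
PUSH 4  -> [-20, 4]
SWAP    -> [4, -20]
PUSH 0  -> [4, -20, 0]
MUL     -> [4, 0]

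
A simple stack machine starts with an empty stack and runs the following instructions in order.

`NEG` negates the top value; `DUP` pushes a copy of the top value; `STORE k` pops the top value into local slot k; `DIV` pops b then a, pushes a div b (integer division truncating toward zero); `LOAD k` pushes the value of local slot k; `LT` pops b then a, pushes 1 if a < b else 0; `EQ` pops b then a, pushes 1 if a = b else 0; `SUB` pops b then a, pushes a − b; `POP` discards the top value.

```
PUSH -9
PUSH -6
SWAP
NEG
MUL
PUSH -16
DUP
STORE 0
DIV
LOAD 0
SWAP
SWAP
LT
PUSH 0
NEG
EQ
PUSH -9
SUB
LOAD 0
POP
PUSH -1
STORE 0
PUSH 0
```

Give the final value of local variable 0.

PUSH -9  : [-9]
PUSH -6  : [-9, -6]
SWAP     : [-6, -9]
NEG      : [-6, 9]
MUL      : [-54]
PUSH -16 : [-54, -16]
DUP      : [-54, -16, -16]
STORE 0  : [-54, -16]
DIV      : [3]
LOAD 0   : [3, -16]
SWAP     : [-16, 3]
SWAP     : [3, -16]
LT       : [0]
PUSH 0   : [0, 0]
NEG      : [0, 0]
EQ       : [1]
PUSH -9  : [1, -9]
SUB      : [10]
LOAD 0   : [10, -16]
POP      : [10]
PUSH -1  : [10, -1]
STORE 0  : [10]
PUSH 0   : [10, 0]

-1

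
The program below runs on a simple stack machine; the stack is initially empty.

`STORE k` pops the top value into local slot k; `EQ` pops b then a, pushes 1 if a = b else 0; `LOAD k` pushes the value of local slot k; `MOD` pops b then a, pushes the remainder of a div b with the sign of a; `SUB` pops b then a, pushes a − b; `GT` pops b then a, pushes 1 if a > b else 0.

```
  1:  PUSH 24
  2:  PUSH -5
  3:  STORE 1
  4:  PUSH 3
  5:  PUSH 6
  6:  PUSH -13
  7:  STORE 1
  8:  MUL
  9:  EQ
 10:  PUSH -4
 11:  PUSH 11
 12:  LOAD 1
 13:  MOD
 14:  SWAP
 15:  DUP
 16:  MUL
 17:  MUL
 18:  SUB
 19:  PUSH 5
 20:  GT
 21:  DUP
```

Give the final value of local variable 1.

PUSH 24  : [24]
PUSH -5  : [24, -5]
STORE 1  : [24]
PUSH 3   : [24, 3]
PUSH 6   : [24, 3, 6]
PUSH -13 : [24, 3, 6, -13]
STORE 1  : [24, 3, 6]
MUL      : [24, 18]
EQ       : [0]
PUSH -4  : [0, -4]
PUSH 11  : [0, -4, 11]
LOAD 1   : [0, -4, 11, -13]
MOD      : [0, -4, 11]
SWAP     : [0, 11, -4]
DUP      : [0, 11, -4, -4]
MUL      : [0, 11, 16]
MUL      : [0, 176]
SUB      : [-176]
PUSH 5   : [-176, 5]
GT       : [0]
DUP      : [0, 0]

-13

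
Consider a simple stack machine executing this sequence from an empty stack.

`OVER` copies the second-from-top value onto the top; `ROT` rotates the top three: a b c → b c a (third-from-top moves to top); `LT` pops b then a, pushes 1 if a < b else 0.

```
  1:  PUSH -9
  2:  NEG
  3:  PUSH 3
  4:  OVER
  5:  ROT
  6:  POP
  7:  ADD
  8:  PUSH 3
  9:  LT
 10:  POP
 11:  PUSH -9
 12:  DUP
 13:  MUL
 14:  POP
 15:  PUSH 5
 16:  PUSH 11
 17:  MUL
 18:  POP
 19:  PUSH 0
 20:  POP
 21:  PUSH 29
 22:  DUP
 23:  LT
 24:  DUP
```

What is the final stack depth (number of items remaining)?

2

PUSH -9  -9
NEG      9
PUSH 3   9 3
OVER     9 3 9
ROT      3 9 9
POP      3 9
ADD      12
PUSH 3   12 3
LT       0
POP      (empty)
PUSH -9  -9
DUP      -9 -9
MUL      81
POP      (empty)
PUSH 5   5
PUSH 11  5 11
MUL      55
POP      (empty)
PUSH 0   0
POP      (empty)
PUSH 29  29
DUP      29 29
LT       0
DUP      0 0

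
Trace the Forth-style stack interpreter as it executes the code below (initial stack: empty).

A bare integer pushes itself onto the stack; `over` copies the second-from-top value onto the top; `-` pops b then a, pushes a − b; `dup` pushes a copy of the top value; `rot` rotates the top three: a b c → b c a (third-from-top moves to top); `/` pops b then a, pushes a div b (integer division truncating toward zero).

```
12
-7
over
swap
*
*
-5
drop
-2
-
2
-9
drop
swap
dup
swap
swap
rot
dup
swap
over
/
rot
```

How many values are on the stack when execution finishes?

4

12    [12]
-7    [12, -7]
over  [12, -7, 12]
swap  [12, 12, -7]
*     [12, -84]
*     [-1008]
-5    [-1008, -5]
drop  [-1008]
-2    [-1008, -2]
-     [-1006]
2     [-1006, 2]
-9    [-1006, 2, -9]
drop  [-1006, 2]
swap  [2, -1006]
dup   [2, -1006, -1006]
swap  [2, -1006, -1006]
swap  [2, -1006, -1006]
rot   [-1006, -1006, 2]
dup   [-1006, -1006, 2, 2]
swap  [-1006, -1006, 2, 2]
over  [-1006, -1006, 2, 2, 2]
/     [-1006, -1006, 2, 1]
rot   [-1006, 2, 1, -1006]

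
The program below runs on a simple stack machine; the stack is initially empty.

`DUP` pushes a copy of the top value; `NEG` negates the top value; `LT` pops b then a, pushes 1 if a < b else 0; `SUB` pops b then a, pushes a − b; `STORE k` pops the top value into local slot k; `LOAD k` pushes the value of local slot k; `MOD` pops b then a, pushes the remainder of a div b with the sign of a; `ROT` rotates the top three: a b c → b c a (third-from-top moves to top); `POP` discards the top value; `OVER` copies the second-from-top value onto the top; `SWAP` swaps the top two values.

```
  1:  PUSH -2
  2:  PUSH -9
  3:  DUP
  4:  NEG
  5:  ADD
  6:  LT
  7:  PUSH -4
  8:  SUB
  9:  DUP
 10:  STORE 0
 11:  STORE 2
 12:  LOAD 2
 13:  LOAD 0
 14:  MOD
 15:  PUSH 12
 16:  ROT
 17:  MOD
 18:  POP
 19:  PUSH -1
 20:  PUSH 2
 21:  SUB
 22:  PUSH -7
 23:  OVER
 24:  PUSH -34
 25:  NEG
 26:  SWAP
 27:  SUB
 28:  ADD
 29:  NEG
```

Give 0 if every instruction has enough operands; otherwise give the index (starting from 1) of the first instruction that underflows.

16

PUSH -2  [-2]
PUSH -9  [-2, -9]
DUP      [-2, -9, -9]
NEG      [-2, -9, 9]
ADD      [-2, 0]
LT       [1]
PUSH -4  [1, -4]
SUB      [5]
DUP      [5, 5]
STORE 0  [5]
STORE 2  []
LOAD 2   [5]
LOAD 0   [5, 5]
MOD      [0]
PUSH 12  [0, 12]
ROT  — needs 3 operands, stack has 2 → underflow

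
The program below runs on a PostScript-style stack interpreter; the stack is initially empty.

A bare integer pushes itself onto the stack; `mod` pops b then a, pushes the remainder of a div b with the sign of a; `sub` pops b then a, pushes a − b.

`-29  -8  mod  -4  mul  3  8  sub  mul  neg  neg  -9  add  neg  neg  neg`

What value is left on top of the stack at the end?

109

-29 -> -29
-8  -> -29 -8
mod -> -5
-4  -> -5 -4
mul -> 20
3   -> 20 3
8   -> 20 3 8
sub -> 20 -5
mul -> -100
neg -> 100
neg -> -100
-9  -> -100 -9
add -> -109
neg -> 109
neg -> -109
neg -> 109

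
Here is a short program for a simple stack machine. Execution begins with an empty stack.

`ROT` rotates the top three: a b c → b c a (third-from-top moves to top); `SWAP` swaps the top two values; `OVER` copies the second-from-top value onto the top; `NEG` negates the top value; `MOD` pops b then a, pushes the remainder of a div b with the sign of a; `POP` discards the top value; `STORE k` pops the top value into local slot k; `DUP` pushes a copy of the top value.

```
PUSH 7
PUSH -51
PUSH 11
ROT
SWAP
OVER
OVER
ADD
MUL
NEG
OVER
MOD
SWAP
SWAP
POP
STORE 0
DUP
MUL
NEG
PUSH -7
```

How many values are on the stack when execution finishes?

2

PUSH 7    [7]
PUSH -51  [7, -51]
PUSH 11   [7, -51, 11]
ROT       [-51, 11, 7]
SWAP      [-51, 7, 11]
OVER      [-51, 7, 11, 7]
OVER      [-51, 7, 11, 7, 11]
ADD       [-51, 7, 11, 18]
MUL       [-51, 7, 198]
NEG       [-51, 7, -198]
OVER      [-51, 7, -198, 7]
MOD       [-51, 7, -2]
SWAP      [-51, -2, 7]
SWAP      [-51, 7, -2]
POP       [-51, 7]
STORE 0   [-51]
DUP       [-51, -51]
MUL       [2601]
NEG       [-2601]
PUSH -7   [-2601, -7]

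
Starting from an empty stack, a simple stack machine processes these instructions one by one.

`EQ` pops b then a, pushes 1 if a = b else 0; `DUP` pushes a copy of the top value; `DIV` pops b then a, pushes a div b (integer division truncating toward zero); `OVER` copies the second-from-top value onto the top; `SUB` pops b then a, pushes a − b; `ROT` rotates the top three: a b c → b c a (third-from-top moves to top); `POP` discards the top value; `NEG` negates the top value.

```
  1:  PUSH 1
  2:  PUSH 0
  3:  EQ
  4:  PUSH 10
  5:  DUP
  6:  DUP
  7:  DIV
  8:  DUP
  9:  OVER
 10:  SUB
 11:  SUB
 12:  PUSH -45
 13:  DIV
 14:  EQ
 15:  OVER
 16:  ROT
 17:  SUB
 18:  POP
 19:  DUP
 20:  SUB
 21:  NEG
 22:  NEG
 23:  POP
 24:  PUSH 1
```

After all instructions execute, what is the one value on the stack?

PUSH 1   -> [1]
PUSH 0   -> [1, 0]
EQ       -> [0]
PUSH 10  -> [0, 10]
DUP      -> [0, 10, 10]
DUP      -> [0, 10, 10, 10]
DIV      -> [0, 10, 1]
DUP      -> [0, 10, 1, 1]
OVER     -> [0, 10, 1, 1, 1]
SUB      -> [0, 10, 1, 0]
SUB      -> [0, 10, 1]
PUSH -45 -> [0, 10, 1, -45]
DIV      -> [0, 10, 0]
EQ       -> [0, 0]
OVER     -> [0, 0, 0]
ROT      -> [0, 0, 0]
SUB      -> [0, 0]
POP      -> [0]
DUP      -> [0, 0]
SUB      -> [0]
NEG      -> [0]
NEG      -> [0]
POP      -> []
PUSH 1   -> [1]

1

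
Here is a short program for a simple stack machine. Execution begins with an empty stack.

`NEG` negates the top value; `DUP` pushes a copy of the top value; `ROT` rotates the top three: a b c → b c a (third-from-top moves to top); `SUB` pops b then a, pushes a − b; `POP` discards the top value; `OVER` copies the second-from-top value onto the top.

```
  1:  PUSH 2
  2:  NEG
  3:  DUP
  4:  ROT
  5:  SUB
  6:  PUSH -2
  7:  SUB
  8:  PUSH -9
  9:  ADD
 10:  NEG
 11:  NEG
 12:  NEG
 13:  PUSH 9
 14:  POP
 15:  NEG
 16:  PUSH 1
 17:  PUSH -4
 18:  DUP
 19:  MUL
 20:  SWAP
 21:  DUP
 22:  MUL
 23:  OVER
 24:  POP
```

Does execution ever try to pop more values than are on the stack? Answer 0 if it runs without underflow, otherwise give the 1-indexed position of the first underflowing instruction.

PUSH 2 -> [2]
NEG    -> [-2]
DUP    -> [-2, -2]
ROT  — needs 3 operands, stack has 2 → underflow

4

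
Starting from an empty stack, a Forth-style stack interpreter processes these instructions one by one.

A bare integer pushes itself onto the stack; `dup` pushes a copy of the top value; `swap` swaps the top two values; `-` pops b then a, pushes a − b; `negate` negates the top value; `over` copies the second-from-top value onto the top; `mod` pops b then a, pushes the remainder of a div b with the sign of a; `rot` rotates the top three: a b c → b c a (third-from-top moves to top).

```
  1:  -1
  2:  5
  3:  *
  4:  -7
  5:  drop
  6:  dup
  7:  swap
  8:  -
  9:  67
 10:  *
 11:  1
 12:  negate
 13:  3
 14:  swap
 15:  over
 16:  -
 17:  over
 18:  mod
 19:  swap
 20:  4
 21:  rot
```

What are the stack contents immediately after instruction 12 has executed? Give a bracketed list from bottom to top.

-1     → [-1]
5      → [-1, 5]
*      → [-5]
-7     → [-5, -7]
drop   → [-5]
dup    → [-5, -5]
swap   → [-5, -5]
-      → [0]
67     → [0, 67]
*      → [0]
1      → [0, 1]
negate → [0, -1]

[0, -1]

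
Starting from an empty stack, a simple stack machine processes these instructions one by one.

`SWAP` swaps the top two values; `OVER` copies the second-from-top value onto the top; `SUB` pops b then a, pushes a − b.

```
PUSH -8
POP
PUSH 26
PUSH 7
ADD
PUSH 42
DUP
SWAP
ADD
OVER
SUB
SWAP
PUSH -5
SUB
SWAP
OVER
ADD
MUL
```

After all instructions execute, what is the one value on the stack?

3382

PUSH -8  [-8]
POP      []
PUSH 26  [26]
PUSH 7   [26, 7]
ADD      [33]
PUSH 42  [33, 42]
DUP      [33, 42, 42]
SWAP     [33, 42, 42]
ADD      [33, 84]
OVER     [33, 84, 33]
SUB      [33, 51]
SWAP     [51, 33]
PUSH -5  [51, 33, -5]
SUB      [51, 38]
SWAP     [38, 51]
OVER     [38, 51, 38]
ADD      [38, 89]
MUL      [3382]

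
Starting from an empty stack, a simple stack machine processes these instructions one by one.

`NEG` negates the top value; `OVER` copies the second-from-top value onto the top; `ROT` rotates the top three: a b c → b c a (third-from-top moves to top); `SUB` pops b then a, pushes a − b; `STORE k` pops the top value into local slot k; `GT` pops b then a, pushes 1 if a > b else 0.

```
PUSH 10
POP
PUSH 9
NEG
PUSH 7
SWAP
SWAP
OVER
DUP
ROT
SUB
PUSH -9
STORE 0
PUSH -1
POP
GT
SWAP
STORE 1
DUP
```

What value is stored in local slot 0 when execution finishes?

PUSH 10 -> 10
POP     -> (empty)
PUSH 9  -> 9
NEG     -> -9
PUSH 7  -> -9 7
SWAP    -> 7 -9
SWAP    -> -9 7
OVER    -> -9 7 -9
DUP     -> -9 7 -9 -9
ROT     -> -9 -9 -9 7
SUB     -> -9 -9 -16
PUSH -9 -> -9 -9 -16 -9
STORE 0 -> -9 -9 -16
PUSH -1 -> -9 -9 -16 -1
POP     -> -9 -9 -16
GT      -> -9 1
SWAP    -> 1 -9
STORE 1 -> 1
DUP     -> 1 1

-9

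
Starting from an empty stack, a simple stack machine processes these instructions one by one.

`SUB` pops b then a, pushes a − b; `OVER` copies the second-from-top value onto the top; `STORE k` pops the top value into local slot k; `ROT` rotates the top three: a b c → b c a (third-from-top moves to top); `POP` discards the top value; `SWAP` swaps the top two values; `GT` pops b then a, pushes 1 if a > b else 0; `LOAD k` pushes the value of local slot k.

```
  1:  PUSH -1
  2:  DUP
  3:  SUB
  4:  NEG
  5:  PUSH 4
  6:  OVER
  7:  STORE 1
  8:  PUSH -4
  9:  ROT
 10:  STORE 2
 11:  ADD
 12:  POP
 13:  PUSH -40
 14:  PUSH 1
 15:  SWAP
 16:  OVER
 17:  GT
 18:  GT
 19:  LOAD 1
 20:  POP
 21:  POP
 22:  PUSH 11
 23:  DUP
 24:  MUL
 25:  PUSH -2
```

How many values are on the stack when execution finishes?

2

PUSH -1  → -1
DUP      → -1 -1
SUB      → 0
NEG      → 0
PUSH 4   → 0 4
OVER     → 0 4 0
STORE 1  → 0 4
PUSH -4  → 0 4 -4
ROT      → 4 -4 0
STORE 2  → 4 -4
ADD      → 0
POP      → (empty)
PUSH -40 → -40
PUSH 1   → -40 1
SWAP     → 1 -40
OVER     → 1 -40 1
GT       → 1 0
GT       → 1
LOAD 1   → 1 0
POP      → 1
POP      → (empty)
PUSH 11  → 11
DUP      → 11 11
MUL      → 121
PUSH -2  → 121 -2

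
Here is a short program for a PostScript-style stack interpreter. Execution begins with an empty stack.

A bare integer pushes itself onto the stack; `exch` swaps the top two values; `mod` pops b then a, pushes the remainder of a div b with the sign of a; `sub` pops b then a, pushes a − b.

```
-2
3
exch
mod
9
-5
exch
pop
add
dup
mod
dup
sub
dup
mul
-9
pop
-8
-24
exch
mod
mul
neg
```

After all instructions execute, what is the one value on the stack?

-2    -2
3     -2 3
exch  3 -2
mod   1
9     1 9
-5    1 9 -5
exch  1 -5 9
pop   1 -5
add   -4
dup   -4 -4
mod   0
dup   0 0
sub   0
dup   0 0
mul   0
-9    0 -9
pop   0
-8    0 -8
-24   0 -8 -24
exch  0 -24 -8
mod   0 0
mul   0
neg   0

0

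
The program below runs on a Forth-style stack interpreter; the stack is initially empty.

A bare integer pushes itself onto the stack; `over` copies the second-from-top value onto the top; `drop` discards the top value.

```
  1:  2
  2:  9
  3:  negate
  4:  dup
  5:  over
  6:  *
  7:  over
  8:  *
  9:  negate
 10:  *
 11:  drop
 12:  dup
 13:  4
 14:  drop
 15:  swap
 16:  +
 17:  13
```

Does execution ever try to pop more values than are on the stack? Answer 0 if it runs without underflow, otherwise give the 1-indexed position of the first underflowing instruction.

2      : 2
9      : 2 9
negate : 2 -9
dup    : 2 -9 -9
over   : 2 -9 -9 -9
*      : 2 -9 81
over   : 2 -9 81 -9
*      : 2 -9 -729
negate : 2 -9 729
*      : 2 -6561
drop   : 2
dup    : 2 2
4      : 2 2 4
drop   : 2 2
swap   : 2 2
+      : 4
13     : 4 13

0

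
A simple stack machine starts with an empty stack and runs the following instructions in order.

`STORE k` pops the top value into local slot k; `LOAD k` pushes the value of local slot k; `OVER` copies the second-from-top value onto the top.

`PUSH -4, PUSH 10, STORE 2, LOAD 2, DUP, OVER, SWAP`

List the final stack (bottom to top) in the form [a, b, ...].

[-4, 10, 10, 10]

PUSH -4  [-4]
PUSH 10  [-4, 10]
STORE 2  [-4]
LOAD 2   [-4, 10]
DUP      [-4, 10, 10]
OVER     [-4, 10, 10, 10]
SWAP     [-4, 10, 10, 10]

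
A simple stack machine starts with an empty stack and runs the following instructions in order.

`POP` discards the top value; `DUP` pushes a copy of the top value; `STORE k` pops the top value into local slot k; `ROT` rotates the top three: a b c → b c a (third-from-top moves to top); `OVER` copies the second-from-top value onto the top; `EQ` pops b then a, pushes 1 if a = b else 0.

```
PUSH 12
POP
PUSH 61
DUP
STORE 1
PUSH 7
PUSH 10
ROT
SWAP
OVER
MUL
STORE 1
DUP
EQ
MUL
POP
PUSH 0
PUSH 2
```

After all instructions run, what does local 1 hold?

610

PUSH 12 → 12
POP     → (empty)
PUSH 61 → 61
DUP     → 61 61
STORE 1 → 61
PUSH 7  → 61 7
PUSH 10 → 61 7 10
ROT     → 7 10 61
SWAP    → 7 61 10
OVER    → 7 61 10 61
MUL     → 7 61 610
STORE 1 → 7 61
DUP     → 7 61 61
EQ      → 7 1
MUL     → 7
POP     → (empty)
PUSH 0  → 0
PUSH 2  → 0 2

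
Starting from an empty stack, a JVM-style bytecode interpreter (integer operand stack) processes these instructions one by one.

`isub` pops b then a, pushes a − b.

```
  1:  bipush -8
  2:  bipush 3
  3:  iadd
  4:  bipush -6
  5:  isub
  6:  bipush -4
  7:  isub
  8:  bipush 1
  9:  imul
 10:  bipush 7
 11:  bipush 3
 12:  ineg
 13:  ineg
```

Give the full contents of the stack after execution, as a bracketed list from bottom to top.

bipush -8 -> -8
bipush 3  -> -8 3
iadd      -> -5
bipush -6 -> -5 -6
isub      -> 1
bipush -4 -> 1 -4
isub      -> 5
bipush 1  -> 5 1
imul      -> 5
bipush 7  -> 5 7
bipush 3  -> 5 7 3
ineg      -> 5 7 -3
ineg      -> 5 7 3

[5, 7, 3]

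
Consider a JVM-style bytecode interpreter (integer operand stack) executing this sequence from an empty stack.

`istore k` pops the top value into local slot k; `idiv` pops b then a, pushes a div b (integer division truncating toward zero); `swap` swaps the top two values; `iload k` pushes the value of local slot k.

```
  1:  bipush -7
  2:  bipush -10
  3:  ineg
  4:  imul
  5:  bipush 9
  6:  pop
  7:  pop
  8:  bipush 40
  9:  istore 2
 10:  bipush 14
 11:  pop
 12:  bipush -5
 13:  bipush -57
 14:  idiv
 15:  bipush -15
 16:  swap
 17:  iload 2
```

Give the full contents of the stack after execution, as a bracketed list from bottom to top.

bipush -7  : [-7]
bipush -10 : [-7, -10]
ineg       : [-7, 10]
imul       : [-70]
bipush 9   : [-70, 9]
pop        : [-70]
pop        : []
bipush 40  : [40]
istore 2   : []
bipush 14  : [14]
pop        : []
bipush -5  : [-5]
bipush -57 : [-5, -57]
idiv       : [0]
bipush -15 : [0, -15]
swap       : [-15, 0]
iload 2    : [-15, 0, 40]

[-15, 0, 40]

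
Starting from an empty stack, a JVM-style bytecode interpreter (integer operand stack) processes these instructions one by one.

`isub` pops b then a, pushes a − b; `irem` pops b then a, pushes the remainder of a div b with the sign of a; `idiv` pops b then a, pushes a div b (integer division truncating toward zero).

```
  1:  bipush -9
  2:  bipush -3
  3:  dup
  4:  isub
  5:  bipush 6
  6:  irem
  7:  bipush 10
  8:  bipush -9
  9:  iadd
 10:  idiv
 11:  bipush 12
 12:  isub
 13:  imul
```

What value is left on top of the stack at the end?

108

bipush -9 -> [-9]
bipush -3 -> [-9, -3]
dup       -> [-9, -3, -3]
isub      -> [-9, 0]
bipush 6  -> [-9, 0, 6]
irem      -> [-9, 0]
bipush 10 -> [-9, 0, 10]
bipush -9 -> [-9, 0, 10, -9]
iadd      -> [-9, 0, 1]
idiv      -> [-9, 0]
bipush 12 -> [-9, 0, 12]
isub      -> [-9, -12]
imul      -> [108]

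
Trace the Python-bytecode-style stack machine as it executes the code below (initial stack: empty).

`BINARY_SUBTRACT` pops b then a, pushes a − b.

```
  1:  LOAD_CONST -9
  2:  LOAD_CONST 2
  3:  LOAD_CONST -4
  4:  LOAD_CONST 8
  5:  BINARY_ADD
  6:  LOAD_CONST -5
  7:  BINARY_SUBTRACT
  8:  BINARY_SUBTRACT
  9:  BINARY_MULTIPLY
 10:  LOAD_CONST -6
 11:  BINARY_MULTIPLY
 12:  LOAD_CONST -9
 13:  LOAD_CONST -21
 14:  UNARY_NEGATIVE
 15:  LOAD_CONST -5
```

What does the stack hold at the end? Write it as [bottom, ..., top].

[-378, -9, 21, -5]

LOAD_CONST -9   -> -9
LOAD_CONST 2    -> -9 2
LOAD_CONST -4   -> -9 2 -4
LOAD_CONST 8    -> -9 2 -4 8
BINARY_ADD      -> -9 2 4
LOAD_CONST -5   -> -9 2 4 -5
BINARY_SUBTRACT -> -9 2 9
BINARY_SUBTRACT -> -9 -7
BINARY_MULTIPLY -> 63
LOAD_CONST -6   -> 63 -6
BINARY_MULTIPLY -> -378
LOAD_CONST -9   -> -378 -9
LOAD_CONST -21  -> -378 -9 -21
UNARY_NEGATIVE  -> -378 -9 21
LOAD_CONST -5   -> -378 -9 21 -5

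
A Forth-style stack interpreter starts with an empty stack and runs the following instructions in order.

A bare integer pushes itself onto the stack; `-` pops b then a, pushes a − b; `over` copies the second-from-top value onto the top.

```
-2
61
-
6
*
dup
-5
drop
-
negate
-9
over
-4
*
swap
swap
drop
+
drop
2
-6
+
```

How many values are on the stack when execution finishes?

1

-2     -> [-2]
61     -> [-2, 61]
-      -> [-63]
6      -> [-63, 6]
*      -> [-378]
dup    -> [-378, -378]
-5     -> [-378, -378, -5]
drop   -> [-378, -378]
-      -> [0]
negate -> [0]
-9     -> [0, -9]
over   -> [0, -9, 0]
-4     -> [0, -9, 0, -4]
*      -> [0, -9, 0]
swap   -> [0, 0, -9]
swap   -> [0, -9, 0]
drop   -> [0, -9]
+      -> [-9]
drop   -> []
2      -> [2]
-6     -> [2, -6]
+      -> [-4]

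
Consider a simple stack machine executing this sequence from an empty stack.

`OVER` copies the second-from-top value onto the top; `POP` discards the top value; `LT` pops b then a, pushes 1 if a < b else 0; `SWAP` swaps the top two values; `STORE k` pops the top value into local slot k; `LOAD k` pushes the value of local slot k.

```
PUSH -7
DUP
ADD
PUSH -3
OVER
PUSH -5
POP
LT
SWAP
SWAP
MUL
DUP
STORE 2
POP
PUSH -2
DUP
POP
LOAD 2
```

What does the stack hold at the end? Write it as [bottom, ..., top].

PUSH -7 : -7
DUP     : -7 -7
ADD     : -14
PUSH -3 : -14 -3
OVER    : -14 -3 -14
PUSH -5 : -14 -3 -14 -5
POP     : -14 -3 -14
LT      : -14 0
SWAP    : 0 -14
SWAP    : -14 0
MUL     : 0
DUP     : 0 0
STORE 2 : 0
POP     : (empty)
PUSH -2 : -2
DUP     : -2 -2
POP     : -2
LOAD 2  : -2 0

[-2, 0]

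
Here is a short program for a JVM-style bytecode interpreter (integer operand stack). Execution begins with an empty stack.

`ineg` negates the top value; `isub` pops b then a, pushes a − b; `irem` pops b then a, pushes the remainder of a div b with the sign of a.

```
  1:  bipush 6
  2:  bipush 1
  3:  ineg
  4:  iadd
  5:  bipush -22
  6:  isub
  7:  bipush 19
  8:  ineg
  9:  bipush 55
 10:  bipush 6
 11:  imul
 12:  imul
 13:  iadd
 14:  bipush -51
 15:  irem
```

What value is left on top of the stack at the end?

-21

bipush 6   → [6]
bipush 1   → [6, 1]
ineg       → [6, -1]
iadd       → [5]
bipush -22 → [5, -22]
isub       → [27]
bipush 19  → [27, 19]
ineg       → [27, -19]
bipush 55  → [27, -19, 55]
bipush 6   → [27, -19, 55, 6]
imul       → [27, -19, 330]
imul       → [27, -6270]
iadd       → [-6243]
bipush -51 → [-6243, -51]
irem       → [-21]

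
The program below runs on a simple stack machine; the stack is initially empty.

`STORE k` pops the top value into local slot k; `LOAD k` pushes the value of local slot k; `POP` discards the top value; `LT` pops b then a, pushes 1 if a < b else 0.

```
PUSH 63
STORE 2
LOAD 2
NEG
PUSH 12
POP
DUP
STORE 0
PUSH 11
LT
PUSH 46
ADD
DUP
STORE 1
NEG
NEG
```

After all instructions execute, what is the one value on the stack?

PUSH 63  63
STORE 2  (empty)
LOAD 2   63
NEG      -63
PUSH 12  -63 12
POP      -63
DUP      -63 -63
STORE 0  -63
PUSH 11  -63 11
LT       1
PUSH 46  1 46
ADD      47
DUP      47 47
STORE 1  47
NEG      -47
NEG      47

47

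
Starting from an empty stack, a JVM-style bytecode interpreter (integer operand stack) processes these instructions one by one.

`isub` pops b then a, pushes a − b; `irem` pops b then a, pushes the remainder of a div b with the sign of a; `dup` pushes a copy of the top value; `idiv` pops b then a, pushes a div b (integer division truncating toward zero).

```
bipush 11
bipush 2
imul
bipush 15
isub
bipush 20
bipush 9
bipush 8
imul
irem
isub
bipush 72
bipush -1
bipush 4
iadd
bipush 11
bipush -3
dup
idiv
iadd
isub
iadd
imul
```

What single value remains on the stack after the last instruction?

-819

bipush 11 : [11]
bipush 2  : [11, 2]
imul      : [22]
bipush 15 : [22, 15]
isub      : [7]
bipush 20 : [7, 20]
bipush 9  : [7, 20, 9]
bipush 8  : [7, 20, 9, 8]
imul      : [7, 20, 72]
irem      : [7, 20]
isub      : [-13]
bipush 72 : [-13, 72]
bipush -1 : [-13, 72, -1]
bipush 4  : [-13, 72, -1, 4]
iadd      : [-13, 72, 3]
bipush 11 : [-13, 72, 3, 11]
bipush -3 : [-13, 72, 3, 11, -3]
dup       : [-13, 72, 3, 11, -3, -3]
idiv      : [-13, 72, 3, 11, 1]
iadd      : [-13, 72, 3, 12]
isub      : [-13, 72, -9]
iadd      : [-13, 63]
imul      : [-819]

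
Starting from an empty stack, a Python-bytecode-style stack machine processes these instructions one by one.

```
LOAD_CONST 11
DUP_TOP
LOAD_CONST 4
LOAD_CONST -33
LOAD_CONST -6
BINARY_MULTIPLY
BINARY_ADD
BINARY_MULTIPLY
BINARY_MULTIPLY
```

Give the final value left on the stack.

24442

LOAD_CONST 11    11
DUP_TOP          11 11
LOAD_CONST 4     11 11 4
LOAD_CONST -33   11 11 4 -33
LOAD_CONST -6    11 11 4 -33 -6
BINARY_MULTIPLY  11 11 4 198
BINARY_ADD       11 11 202
BINARY_MULTIPLY  11 2222
BINARY_MULTIPLY  24442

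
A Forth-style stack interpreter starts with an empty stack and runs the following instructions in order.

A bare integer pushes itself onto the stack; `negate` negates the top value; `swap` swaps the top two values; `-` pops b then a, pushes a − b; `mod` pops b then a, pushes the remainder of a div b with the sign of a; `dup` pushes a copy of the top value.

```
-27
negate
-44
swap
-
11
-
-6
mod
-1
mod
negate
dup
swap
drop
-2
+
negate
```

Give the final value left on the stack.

-27    : [-27]
negate : [27]
-44    : [27, -44]
swap   : [-44, 27]
-      : [-71]
11     : [-71, 11]
-      : [-82]
-6     : [-82, -6]
mod    : [-4]
-1     : [-4, -1]
mod    : [0]
negate : [0]
dup    : [0, 0]
swap   : [0, 0]
drop   : [0]
-2     : [0, -2]
+      : [-2]
negate : [2]

2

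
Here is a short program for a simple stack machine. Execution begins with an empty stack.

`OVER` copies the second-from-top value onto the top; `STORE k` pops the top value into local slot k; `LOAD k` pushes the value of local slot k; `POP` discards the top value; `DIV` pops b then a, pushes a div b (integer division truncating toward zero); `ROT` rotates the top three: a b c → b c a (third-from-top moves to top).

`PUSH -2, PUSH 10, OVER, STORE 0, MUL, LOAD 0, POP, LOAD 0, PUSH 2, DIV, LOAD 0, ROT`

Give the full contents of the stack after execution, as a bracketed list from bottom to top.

PUSH -2 -> -2
PUSH 10 -> -2 10
OVER    -> -2 10 -2
STORE 0 -> -2 10
MUL     -> -20
LOAD 0  -> -20 -2
POP     -> -20
LOAD 0  -> -20 -2
PUSH 2  -> -20 -2 2
DIV     -> -20 -1
LOAD 0  -> -20 -1 -2
ROT     -> -1 -2 -20

[-1, -2, -20]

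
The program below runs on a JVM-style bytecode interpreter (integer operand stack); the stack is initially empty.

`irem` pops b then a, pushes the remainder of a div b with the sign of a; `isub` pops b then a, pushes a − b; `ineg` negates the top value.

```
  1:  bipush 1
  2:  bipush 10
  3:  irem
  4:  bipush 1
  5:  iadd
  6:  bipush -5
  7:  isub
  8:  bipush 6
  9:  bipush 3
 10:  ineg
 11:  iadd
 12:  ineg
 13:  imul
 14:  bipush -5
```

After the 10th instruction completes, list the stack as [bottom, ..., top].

[7, 6, -3]

bipush 1  -> 1
bipush 10 -> 1 10
irem      -> 1
bipush 1  -> 1 1
iadd      -> 2
bipush -5 -> 2 -5
isub      -> 7
bipush 6  -> 7 6
bipush 3  -> 7 6 3
ineg      -> 7 6 -3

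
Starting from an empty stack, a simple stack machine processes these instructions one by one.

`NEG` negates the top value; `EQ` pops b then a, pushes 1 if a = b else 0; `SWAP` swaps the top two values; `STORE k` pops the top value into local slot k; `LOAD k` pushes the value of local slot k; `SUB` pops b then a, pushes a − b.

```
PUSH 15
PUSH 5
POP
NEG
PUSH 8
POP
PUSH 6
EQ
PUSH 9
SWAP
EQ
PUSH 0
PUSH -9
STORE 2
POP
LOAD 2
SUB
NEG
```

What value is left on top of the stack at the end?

PUSH 15 → [15]
PUSH 5  → [15, 5]
POP     → [15]
NEG     → [-15]
PUSH 8  → [-15, 8]
POP     → [-15]
PUSH 6  → [-15, 6]
EQ      → [0]
PUSH 9  → [0, 9]
SWAP    → [9, 0]
EQ      → [0]
PUSH 0  → [0, 0]
PUSH -9 → [0, 0, -9]
STORE 2 → [0, 0]
POP     → [0]
LOAD 2  → [0, -9]
SUB     → [9]
NEG     → [-9]

-9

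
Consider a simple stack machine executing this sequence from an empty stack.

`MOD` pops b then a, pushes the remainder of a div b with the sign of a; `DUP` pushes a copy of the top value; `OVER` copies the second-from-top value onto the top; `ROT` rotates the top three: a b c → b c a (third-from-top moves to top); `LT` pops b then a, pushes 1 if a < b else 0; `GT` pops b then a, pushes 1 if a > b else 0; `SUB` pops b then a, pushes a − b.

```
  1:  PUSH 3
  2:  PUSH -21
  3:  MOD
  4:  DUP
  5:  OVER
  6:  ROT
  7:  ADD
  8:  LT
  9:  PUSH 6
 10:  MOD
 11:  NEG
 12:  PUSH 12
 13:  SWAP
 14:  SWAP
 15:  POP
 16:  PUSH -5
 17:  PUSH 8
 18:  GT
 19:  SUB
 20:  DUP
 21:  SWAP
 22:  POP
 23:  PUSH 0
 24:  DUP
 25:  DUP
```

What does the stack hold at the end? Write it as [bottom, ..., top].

PUSH 3    3
PUSH -21  3 -21
MOD       3
DUP       3 3
OVER      3 3 3
ROT       3 3 3
ADD       3 6
LT        1
PUSH 6    1 6
MOD       1
NEG       -1
PUSH 12   -1 12
SWAP      12 -1
SWAP      -1 12
POP       -1
PUSH -5   -1 -5
PUSH 8    -1 -5 8
GT        -1 0
SUB       -1
DUP       -1 -1
SWAP      -1 -1
POP       -1
PUSH 0    -1 0
DUP       -1 0 0
DUP       -1 0 0 0

[-1, 0, 0, 0]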